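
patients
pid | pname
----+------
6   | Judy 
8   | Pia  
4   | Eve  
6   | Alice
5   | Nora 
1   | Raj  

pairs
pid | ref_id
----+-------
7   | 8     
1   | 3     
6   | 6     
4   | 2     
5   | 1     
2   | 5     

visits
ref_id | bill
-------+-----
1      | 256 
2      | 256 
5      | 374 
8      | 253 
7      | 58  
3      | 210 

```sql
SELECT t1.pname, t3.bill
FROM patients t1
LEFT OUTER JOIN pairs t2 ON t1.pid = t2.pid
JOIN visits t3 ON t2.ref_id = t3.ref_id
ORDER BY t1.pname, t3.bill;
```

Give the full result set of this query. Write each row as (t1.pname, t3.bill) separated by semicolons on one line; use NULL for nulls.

(Eve, 256); (Nora, 256); (Raj, 210)

Step 1 — t1 LEFT JOIN t2 on pid → 6 row(s).
Then INNER JOIN `visits t3` on ref_id: keep only rows whose t2.ref_id appears in t3.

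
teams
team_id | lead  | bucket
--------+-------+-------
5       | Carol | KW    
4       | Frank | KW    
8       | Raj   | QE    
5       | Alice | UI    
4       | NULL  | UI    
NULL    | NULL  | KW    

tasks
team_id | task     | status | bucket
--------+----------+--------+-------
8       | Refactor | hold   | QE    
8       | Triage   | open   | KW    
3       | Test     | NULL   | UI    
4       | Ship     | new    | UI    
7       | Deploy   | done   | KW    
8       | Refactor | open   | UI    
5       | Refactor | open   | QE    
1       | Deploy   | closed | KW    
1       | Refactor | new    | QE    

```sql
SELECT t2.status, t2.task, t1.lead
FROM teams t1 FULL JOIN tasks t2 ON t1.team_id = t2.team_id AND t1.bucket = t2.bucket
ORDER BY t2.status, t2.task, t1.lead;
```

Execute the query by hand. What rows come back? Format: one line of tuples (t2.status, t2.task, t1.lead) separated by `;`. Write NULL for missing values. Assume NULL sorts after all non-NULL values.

FULL OUTER JOIN keeps every row from both sides; unmatched rows get NULL for the other side's columns.
Matching on t1.team_id = t2.team_id AND t1.bucket = t2.bucket. A NULL in a compared column never satisfies the condition.
Matched pairs: 2; unmatched t1 rows kept: 4; unmatched t2 rows kept: 7.

(closed, Deploy, NULL); (done, Deploy, NULL); (hold, Refactor, Raj); (new, Refactor, NULL); (new, Ship, NULL); (open, Refactor, NULL); (open, Refactor, NULL); (open, Triage, NULL); (NULL, Test, NULL); (NULL, NULL, Alice); (NULL, NULL, Carol); (NULL, NULL, Frank); (NULL, NULL, NULL)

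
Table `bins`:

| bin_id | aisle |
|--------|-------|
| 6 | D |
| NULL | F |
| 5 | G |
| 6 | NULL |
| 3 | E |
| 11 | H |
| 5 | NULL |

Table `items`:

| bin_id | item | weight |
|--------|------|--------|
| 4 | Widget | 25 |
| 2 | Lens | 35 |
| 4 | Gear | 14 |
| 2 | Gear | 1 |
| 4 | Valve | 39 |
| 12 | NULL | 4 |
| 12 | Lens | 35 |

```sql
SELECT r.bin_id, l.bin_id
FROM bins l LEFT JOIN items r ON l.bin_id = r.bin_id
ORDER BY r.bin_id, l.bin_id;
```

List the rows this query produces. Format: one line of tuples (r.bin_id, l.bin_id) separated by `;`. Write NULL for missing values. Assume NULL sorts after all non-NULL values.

LEFT JOIN keeps every row from `bins`; unmatched rows get NULL for `items`'s columns.
Matching on l.bin_id = r.bin_id. A NULL in a compared column never satisfies the condition.
- l[0] bin_id=6 → no match; kept with NULLs on the r side.
- l[1] bin_id=NULL → no match; kept with NULLs on the r side.
- l[2] bin_id=5 → no match; kept with NULLs on the r side.
- l[3] bin_id=6 → no match; kept with NULLs on the r side.
- l[4] bin_id=3 → no match; kept with NULLs on the r side.
- l[5] bin_id=11 → no match; kept with NULLs on the r side.
- l[6] bin_id=5 → no match; kept with NULLs on the r side.
After projecting and ordering:
r.bin_id | l.bin_id
NULL | 3
NULL | 5
NULL | 5
NULL | 6
NULL | 6
NULL | 11
NULL | NULL

(NULL, 3); (NULL, 5); (NULL, 5); (NULL, 6); (NULL, 6); (NULL, 11); (NULL, NULL)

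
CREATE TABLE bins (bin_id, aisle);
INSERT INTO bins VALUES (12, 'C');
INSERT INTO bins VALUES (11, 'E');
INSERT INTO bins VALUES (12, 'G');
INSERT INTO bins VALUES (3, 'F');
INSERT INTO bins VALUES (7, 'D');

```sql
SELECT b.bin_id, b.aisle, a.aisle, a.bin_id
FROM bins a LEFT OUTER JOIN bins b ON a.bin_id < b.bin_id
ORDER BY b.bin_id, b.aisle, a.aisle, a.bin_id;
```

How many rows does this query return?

11

LEFT JOIN keeps every row from `bins a`; unmatched rows get NULL for `bins b`'s columns.
Matching on a.bin_id < b.bin_id.
- bin_id=12: no b row matches, row kept with b columns NULL.
- bin_id=11: 2 matching b row(s), so 2 row(s) emitted.
- bin_id=12: no b row matches, row kept with b columns NULL.
- bin_id=3: 4 matching b row(s), so 4 row(s) emitted.
- bin_id=7: 3 matching b row(s), so 3 row(s) emitted.
Total: 9 matched + 2 padded = 11 rows.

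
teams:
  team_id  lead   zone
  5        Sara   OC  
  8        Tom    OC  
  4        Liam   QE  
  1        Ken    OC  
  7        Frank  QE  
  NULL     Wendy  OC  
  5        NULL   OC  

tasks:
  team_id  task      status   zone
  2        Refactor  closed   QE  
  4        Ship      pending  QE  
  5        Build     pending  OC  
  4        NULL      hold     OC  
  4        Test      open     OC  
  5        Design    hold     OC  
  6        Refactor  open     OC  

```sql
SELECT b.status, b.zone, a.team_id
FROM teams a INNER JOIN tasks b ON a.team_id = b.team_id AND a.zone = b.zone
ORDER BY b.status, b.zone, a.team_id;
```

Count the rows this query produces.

INNER JOIN keeps only pairs where the ON condition holds.
Matching on a.team_id = b.team_id AND a.zone = b.zone. A NULL in a compared column never satisfies the condition.
- a row (team_id=5, zone=OC): matches 2 b row(s) → 2 output row(s).
- a row (team_id=8, zone=OC): no match → dropped.
- a row (team_id=4, zone=QE): matches 1 b row(s) → 1 output row(s).
- a row (team_id=1, zone=OC): no match → dropped.
- a row (team_id=7, zone=QE): no match → dropped.
- a row (team_id=NULL, zone=OC): no match → dropped.
- a row (team_id=5, zone=OC): matches 2 b row(s) → 2 output row(s).
Total: 5 rows.

5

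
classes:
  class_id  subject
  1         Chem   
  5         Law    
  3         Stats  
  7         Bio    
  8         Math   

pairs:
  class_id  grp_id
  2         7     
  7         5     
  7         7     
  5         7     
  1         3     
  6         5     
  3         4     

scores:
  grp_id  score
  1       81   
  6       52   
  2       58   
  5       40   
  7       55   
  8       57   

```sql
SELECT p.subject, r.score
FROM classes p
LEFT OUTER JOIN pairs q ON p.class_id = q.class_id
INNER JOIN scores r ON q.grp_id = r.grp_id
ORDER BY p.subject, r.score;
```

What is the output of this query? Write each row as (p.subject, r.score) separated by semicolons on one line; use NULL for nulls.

Evaluate left to right. First `classes p LEFT JOIN pairs q` on class_id: 6 row(s).
Then INNER JOIN `scores r` on grp_id: keep only rows whose q.grp_id appears in r.

(Bio, 40); (Bio, 55); (Law, 55)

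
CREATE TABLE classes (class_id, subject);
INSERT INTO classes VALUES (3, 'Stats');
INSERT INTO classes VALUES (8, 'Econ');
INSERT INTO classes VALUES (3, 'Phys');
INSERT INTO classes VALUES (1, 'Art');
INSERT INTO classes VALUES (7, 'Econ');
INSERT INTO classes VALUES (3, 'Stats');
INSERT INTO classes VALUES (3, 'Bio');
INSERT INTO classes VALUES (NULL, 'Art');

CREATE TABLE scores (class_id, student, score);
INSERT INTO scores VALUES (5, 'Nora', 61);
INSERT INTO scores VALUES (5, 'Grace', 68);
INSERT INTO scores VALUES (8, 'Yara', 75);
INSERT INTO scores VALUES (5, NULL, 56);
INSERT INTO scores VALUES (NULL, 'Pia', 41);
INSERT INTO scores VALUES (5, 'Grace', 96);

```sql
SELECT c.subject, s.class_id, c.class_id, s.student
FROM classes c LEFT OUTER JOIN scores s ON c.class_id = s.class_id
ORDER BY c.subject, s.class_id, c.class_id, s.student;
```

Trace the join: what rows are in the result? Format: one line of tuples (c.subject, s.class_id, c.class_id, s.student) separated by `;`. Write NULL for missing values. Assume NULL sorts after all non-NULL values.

LEFT JOIN keeps every row from `classes`; unmatched rows get NULL for `scores`'s columns.
Matching on c.class_id = s.class_id. A NULL in a compared column never satisfies the condition.
- c (class_id=3) has no partner → padded with NULL.
- c (class_id=8) pairs with 1 row(s) of s.
- c (class_id=3) has no partner → padded with NULL.
- c (class_id=1) has no partner → padded with NULL.
- c (class_id=7) has no partner → padded with NULL.
- c (class_id=3) has no partner → padded with NULL.
- c (class_id=3) has no partner → padded with NULL.
- c (class_id=NULL) has no partner → padded with NULL.
After projecting and ordering:
c.subject | s.class_id | c.class_id | s.student
Art | NULL | 1 | NULL
Art | NULL | NULL | NULL
Bio | NULL | 3 | NULL
Econ | 8 | 8 | Yara
Econ | NULL | 7 | NULL
Phys | NULL | 3 | NULL
Stats | NULL | 3 | NULL
Stats | NULL | 3 | NULL

(Art, NULL, 1, NULL); (Art, NULL, NULL, NULL); (Bio, NULL, 3, NULL); (Econ, 8, 8, Yara); (Econ, NULL, 7, NULL); (Phys, NULL, 3, NULL); (Stats, NULL, 3, NULL); (Stats, NULL, 3, NULL)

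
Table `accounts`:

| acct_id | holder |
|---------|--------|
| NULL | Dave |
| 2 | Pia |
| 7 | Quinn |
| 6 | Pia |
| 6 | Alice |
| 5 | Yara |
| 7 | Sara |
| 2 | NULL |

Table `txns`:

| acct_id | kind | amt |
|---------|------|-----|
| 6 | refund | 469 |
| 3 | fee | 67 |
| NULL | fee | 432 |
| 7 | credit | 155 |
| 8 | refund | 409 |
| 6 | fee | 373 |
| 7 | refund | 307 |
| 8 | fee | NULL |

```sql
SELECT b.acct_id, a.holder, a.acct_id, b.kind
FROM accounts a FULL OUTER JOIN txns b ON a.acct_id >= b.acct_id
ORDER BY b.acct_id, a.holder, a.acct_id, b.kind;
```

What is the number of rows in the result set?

23

FULL OUTER JOIN keeps every row from both sides; unmatched rows get NULL for the other side's columns.
Matching on a.acct_id >= b.acct_id. A NULL in a compared column never satisfies the condition.
Matched pairs: 17; unmatched a rows kept: 3; unmatched b rows kept: 3.
Total: 17 matched + 6 padded = 23 rows.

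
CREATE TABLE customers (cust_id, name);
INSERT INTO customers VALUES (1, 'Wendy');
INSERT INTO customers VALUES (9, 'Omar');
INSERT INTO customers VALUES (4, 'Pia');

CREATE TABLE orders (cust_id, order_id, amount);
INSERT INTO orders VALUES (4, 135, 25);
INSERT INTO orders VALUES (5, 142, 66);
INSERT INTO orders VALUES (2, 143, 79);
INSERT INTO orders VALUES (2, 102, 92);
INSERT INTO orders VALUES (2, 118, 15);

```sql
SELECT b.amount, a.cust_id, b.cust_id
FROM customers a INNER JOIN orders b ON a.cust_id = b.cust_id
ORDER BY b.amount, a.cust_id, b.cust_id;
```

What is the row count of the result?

1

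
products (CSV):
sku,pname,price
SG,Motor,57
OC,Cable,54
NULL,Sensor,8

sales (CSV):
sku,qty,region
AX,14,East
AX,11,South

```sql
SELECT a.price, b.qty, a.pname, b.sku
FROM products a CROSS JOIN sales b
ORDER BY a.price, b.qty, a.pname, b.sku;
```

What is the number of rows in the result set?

CROSS JOIN pairs every row of `products` with every row of `sales`: 3 × 2 = 6 rows.

6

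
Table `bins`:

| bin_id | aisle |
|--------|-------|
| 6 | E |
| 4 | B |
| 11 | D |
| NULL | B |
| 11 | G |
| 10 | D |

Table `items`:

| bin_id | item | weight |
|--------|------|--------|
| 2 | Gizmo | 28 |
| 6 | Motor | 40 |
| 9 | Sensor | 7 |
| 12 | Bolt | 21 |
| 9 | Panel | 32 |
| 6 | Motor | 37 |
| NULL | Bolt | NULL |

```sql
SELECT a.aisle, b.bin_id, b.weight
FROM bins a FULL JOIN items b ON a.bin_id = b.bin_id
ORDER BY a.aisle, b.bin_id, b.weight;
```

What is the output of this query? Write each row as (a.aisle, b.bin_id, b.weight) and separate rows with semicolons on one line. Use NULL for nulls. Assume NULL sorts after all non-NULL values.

(B, NULL, NULL); (B, NULL, NULL); (D, NULL, NULL); (D, NULL, NULL); (E, 6, 37); (E, 6, 40); (G, NULL, NULL); (NULL, 2, 28); (NULL, 9, 7); (NULL, 9, 32); (NULL, 12, 21); (NULL, NULL, NULL)

FULL OUTER JOIN keeps every row from both sides; unmatched rows get NULL for the other side's columns.
Matching on a.bin_id = b.bin_id. A NULL in a compared column never satisfies the condition.
Matched pairs: 2; unmatched a rows kept: 5; unmatched b rows kept: 5.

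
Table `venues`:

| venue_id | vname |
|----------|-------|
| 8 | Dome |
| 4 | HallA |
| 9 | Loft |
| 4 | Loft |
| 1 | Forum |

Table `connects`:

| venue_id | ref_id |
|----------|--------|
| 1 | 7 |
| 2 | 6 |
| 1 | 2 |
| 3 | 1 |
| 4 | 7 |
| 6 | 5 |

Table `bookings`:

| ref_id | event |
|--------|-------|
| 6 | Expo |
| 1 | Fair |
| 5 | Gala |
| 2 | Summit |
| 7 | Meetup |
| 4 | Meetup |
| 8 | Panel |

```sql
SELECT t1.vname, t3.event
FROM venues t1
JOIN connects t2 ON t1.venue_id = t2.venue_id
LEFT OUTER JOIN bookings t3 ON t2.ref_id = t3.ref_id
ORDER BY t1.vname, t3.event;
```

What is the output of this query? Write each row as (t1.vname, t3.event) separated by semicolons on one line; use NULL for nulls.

(Forum, Meetup); (Forum, Summit); (HallA, Meetup); (Loft, Meetup)

Evaluate left to right. First `venues t1 INNER JOIN connects t2` on venue_id: 4 row(s).
Then LEFT JOIN `bookings t3` on ref_id: each of those 4 rows is kept; rows whose t2.ref_id has no match in t3 get NULL for t3's columns.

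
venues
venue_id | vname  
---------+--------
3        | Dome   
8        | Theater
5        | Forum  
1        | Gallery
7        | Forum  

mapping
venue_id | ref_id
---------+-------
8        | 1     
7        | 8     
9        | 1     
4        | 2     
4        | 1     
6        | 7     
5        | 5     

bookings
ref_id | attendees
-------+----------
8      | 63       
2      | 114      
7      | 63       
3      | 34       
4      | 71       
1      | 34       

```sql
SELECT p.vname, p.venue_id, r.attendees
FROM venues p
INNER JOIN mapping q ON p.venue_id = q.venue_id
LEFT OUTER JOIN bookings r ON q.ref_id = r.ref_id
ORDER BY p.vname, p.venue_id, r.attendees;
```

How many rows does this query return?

3

Evaluate left to right. First `venues p INNER JOIN mapping q` on venue_id: 3 row(s).
Then LEFT JOIN `bookings r` on ref_id: each of those 3 rows is kept; rows whose q.ref_id has no match in r get NULL for r's columns.
Result: 3 row(s).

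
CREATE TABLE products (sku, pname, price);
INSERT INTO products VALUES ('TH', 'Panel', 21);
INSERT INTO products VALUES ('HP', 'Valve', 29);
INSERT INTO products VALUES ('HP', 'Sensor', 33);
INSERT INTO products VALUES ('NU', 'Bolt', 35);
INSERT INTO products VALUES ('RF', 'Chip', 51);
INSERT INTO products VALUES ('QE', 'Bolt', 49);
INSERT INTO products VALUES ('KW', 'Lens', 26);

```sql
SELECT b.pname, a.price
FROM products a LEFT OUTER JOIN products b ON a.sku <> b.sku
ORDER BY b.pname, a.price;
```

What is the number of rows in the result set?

LEFT JOIN keeps every row from `products a`; unmatched rows get NULL for `products b`'s columns.
Matching on a.sku <> b.sku.
Matched pairs: 40; unmatched a rows kept: 0.
Total: 40 rows.

40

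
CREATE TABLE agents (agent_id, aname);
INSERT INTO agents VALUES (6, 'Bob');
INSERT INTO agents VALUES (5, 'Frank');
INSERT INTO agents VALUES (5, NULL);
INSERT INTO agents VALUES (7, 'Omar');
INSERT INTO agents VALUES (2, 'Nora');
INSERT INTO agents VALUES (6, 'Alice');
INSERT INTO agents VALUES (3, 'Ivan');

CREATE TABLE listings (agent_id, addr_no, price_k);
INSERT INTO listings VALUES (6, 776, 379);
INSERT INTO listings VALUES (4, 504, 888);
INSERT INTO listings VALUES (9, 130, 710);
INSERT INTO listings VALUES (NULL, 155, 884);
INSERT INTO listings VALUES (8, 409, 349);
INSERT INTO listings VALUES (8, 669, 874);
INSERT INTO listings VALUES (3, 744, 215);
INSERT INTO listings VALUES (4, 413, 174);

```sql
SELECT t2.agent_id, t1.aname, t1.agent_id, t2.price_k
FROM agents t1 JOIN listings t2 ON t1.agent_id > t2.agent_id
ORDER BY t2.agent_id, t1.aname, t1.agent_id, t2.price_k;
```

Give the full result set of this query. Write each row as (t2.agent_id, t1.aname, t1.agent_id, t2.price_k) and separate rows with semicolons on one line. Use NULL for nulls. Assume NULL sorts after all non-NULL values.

INNER JOIN keeps only pairs where the ON condition holds.
Matching on t1.agent_id > t2.agent_id. A NULL in a compared column never satisfies the condition.
Matched pairs: 16.

(3, Alice, 6, 215); (3, Bob, 6, 215); (3, Frank, 5, 215); (3, Omar, 7, 215); (3, NULL, 5, 215); (4, Alice, 6, 174); (4, Alice, 6, 888); (4, Bob, 6, 174); (4, Bob, 6, 888); (4, Frank, 5, 174); (4, Frank, 5, 888); (4, Omar, 7, 174); (4, Omar, 7, 888); (4, NULL, 5, 174); (4, NULL, 5, 888); (6, Omar, 7, 379)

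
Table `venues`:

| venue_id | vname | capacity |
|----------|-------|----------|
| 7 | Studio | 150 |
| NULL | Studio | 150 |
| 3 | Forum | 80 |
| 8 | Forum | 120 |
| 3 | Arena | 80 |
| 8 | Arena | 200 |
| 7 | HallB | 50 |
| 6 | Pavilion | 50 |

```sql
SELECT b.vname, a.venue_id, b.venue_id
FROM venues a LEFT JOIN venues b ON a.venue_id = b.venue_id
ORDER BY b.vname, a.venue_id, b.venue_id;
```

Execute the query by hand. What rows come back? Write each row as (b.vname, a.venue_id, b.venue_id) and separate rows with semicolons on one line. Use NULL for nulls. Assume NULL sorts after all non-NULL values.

(Arena, 3, 3); (Arena, 3, 3); (Arena, 8, 8); (Arena, 8, 8); (Forum, 3, 3); (Forum, 3, 3); (Forum, 8, 8); (Forum, 8, 8); (HallB, 7, 7); (HallB, 7, 7); (Pavilion, 6, 6); (Studio, 7, 7); (Studio, 7, 7); (NULL, NULL, NULL)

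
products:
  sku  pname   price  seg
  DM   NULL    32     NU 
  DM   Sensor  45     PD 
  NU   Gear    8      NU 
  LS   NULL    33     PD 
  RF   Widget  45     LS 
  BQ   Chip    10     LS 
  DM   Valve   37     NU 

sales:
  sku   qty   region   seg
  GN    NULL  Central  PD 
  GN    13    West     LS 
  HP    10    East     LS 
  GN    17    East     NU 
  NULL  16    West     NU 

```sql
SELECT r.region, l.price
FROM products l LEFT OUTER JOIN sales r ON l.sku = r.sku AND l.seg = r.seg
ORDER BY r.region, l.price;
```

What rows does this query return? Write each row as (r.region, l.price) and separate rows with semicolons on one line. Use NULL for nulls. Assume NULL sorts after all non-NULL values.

(NULL, 8); (NULL, 10); (NULL, 32); (NULL, 33); (NULL, 37); (NULL, 45); (NULL, 45)

LEFT JOIN keeps every row from `products`; unmatched rows get NULL for `sales`'s columns.
Matching on l.sku = r.sku AND l.seg = r.seg. A NULL in a compared column never satisfies the condition.
- l (sku=DM, seg=NU) has no partner → padded with NULL.
- l (sku=DM, seg=PD) has no partner → padded with NULL.
- l (sku=NU, seg=NU) has no partner → padded with NULL.
- l (sku=LS, seg=PD) has no partner → padded with NULL.
- l (sku=RF, seg=LS) has no partner → padded with NULL.
- l (sku=BQ, seg=LS) has no partner → padded with NULL.
- l (sku=DM, seg=NU) has no partner → padded with NULL.
After projecting and ordering:
r.region | l.price
NULL | 8
NULL | 10
NULL | 32
NULL | 33
NULL | 37
NULL | 45
NULL | 45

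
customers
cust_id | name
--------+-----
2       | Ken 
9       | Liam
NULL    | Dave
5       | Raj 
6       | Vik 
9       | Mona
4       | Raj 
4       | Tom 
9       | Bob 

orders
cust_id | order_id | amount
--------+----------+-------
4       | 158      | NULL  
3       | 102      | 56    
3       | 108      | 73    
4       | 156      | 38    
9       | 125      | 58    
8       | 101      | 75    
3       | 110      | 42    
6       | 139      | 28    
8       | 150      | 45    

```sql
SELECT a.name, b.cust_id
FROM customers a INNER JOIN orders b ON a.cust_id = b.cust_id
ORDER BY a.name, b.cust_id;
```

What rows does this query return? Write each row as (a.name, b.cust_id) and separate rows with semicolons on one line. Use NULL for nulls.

(Bob, 9); (Liam, 9); (Mona, 9); (Raj, 4); (Raj, 4); (Tom, 4); (Tom, 4); (Vik, 6)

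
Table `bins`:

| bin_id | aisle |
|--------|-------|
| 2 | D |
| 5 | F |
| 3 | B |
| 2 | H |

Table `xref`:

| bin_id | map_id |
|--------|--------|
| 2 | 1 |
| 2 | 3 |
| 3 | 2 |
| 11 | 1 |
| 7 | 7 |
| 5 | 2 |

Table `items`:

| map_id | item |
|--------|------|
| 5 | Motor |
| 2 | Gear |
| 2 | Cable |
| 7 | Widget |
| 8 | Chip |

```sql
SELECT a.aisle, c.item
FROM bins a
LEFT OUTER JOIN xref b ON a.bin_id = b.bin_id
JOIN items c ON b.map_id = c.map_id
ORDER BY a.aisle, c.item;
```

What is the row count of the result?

4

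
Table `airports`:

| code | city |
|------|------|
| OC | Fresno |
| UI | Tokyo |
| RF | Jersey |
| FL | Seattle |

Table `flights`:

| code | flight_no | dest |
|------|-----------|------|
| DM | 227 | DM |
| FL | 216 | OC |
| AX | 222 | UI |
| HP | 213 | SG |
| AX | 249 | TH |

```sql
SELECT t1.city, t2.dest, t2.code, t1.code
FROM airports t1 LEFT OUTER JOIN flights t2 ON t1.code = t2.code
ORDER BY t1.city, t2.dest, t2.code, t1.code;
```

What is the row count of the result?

4

LEFT JOIN keeps every row from `airports`; unmatched rows get NULL for `flights`'s columns.
Matching on t1.code = t2.code.
- code=OC: no t2 row matches, row kept with t2 columns NULL.
- code=UI: no t2 row matches, row kept with t2 columns NULL.
- code=RF: no t2 row matches, row kept with t2 columns NULL.
- code=FL: 1 matching t2 row(s), so 1 row(s) emitted.
Total: 1 matched + 3 padded = 4 rows.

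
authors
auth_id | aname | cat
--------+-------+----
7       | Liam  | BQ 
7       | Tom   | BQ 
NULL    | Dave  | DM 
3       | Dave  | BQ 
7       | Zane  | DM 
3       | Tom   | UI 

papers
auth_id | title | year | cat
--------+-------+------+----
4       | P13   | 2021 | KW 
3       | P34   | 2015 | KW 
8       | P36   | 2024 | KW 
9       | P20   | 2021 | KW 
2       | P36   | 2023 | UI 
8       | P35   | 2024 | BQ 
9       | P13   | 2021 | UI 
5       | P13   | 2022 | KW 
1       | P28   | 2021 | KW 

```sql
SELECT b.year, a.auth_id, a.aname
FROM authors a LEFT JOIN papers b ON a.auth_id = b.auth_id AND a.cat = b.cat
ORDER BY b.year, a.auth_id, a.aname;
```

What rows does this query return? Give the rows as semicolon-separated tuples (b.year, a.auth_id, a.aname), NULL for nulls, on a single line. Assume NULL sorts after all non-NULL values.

(NULL, 3, Dave); (NULL, 3, Tom); (NULL, 7, Liam); (NULL, 7, Tom); (NULL, 7, Zane); (NULL, NULL, Dave)

LEFT JOIN keeps every row from `authors`; unmatched rows get NULL for `papers`'s columns.
Matching on a.auth_id = b.auth_id AND a.cat = b.cat. A NULL in a compared column never satisfies the condition.
- a row (auth_id=7, cat=BQ): no match → kept, b columns NULL.
- a row (auth_id=7, cat=BQ): no match → kept, b columns NULL.
- a row (auth_id=NULL, cat=DM): no match → kept, b columns NULL.
- a row (auth_id=3, cat=BQ): no match → kept, b columns NULL.
- a row (auth_id=7, cat=DM): no match → kept, b columns NULL.
- a row (auth_id=3, cat=UI): no match → kept, b columns NULL.
After projecting and ordering:
b.year | a.auth_id | a.aname
NULL | 3 | Dave
NULL | 3 | Tom
NULL | 7 | Liam
NULL | 7 | Tom
NULL | 7 | Zane
NULL | NULL | Dave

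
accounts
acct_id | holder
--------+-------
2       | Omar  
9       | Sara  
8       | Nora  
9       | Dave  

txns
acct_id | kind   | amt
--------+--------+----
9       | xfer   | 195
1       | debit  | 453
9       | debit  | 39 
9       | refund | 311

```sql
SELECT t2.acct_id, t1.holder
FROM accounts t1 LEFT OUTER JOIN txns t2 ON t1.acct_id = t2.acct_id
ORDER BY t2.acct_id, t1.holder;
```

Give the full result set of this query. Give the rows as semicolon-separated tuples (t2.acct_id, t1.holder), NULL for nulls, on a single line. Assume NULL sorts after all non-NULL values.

(9, Dave); (9, Dave); (9, Dave); (9, Sara); (9, Sara); (9, Sara); (NULL, Nora); (NULL, Omar)

LEFT JOIN keeps every row from `accounts`; unmatched rows get NULL for `txns`'s columns.
Matching on t1.acct_id = t2.acct_id.
- t1 (acct_id=2) has no partner → padded with NULL.
- t1 (acct_id=9) pairs with 3 row(s) of t2.
- t1 (acct_id=8) has no partner → padded with NULL.
- t1 (acct_id=9) pairs with 3 row(s) of t2.
After projecting and ordering:
t2.acct_id | t1.holder
9 | Dave
9 | Dave
9 | Dave
9 | Sara
9 | Sara
9 | Sara
NULL | Nora
NULL | Omar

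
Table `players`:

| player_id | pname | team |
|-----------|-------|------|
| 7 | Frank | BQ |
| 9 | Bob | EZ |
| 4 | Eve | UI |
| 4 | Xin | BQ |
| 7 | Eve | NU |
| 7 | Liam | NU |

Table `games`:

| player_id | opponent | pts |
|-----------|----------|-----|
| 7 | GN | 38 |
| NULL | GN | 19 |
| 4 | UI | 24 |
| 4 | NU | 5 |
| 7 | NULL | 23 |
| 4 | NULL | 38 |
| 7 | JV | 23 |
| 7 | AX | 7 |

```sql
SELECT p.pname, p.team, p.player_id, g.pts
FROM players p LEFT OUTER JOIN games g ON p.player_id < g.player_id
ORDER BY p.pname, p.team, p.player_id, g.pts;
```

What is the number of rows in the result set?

LEFT JOIN keeps every row from `players`; unmatched rows get NULL for `games`'s columns.
Matching on p.player_id < g.player_id. A NULL in a compared column never satisfies the condition.
- p row (player_id=7): no match → kept, g columns NULL.
- p row (player_id=9): no match → kept, g columns NULL.
- p row (player_id=4): matches 4 g row(s) → 4 output row(s).
- p row (player_id=4): matches 4 g row(s) → 4 output row(s).
- p row (player_id=7): no match → kept, g columns NULL.
- p row (player_id=7): no match → kept, g columns NULL.
Total: 8 matched + 4 padded = 12 rows.

12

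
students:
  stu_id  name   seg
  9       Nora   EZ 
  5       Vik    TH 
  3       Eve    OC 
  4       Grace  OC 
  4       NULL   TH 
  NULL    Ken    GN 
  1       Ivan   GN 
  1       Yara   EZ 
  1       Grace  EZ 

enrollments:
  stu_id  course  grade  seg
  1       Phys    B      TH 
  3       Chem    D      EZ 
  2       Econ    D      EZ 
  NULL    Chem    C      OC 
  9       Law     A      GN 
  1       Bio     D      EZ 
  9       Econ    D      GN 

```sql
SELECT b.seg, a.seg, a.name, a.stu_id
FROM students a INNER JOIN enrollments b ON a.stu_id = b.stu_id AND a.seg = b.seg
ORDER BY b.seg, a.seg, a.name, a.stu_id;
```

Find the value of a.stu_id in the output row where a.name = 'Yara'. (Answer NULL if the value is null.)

INNER JOIN keeps only pairs where the ON condition holds.
Matching on a.stu_id = b.stu_id AND a.seg = b.seg. A NULL in a compared column never satisfies the condition.
- a (stu_id=9, seg=EZ) has no partner → excluded.
- a (stu_id=5, seg=TH) has no partner → excluded.
- a (stu_id=3, seg=OC) has no partner → excluded.
- a (stu_id=4, seg=OC) has no partner → excluded.
- a (stu_id=4, seg=TH) has no partner → excluded.
- a (stu_id=NULL, seg=GN) has no partner → excluded.
- a (stu_id=1, seg=GN) has no partner → excluded.
- a (stu_id=1, seg=EZ) pairs with 1 row(s) of b.
- a (stu_id=1, seg=EZ) pairs with 1 row(s) of b.

1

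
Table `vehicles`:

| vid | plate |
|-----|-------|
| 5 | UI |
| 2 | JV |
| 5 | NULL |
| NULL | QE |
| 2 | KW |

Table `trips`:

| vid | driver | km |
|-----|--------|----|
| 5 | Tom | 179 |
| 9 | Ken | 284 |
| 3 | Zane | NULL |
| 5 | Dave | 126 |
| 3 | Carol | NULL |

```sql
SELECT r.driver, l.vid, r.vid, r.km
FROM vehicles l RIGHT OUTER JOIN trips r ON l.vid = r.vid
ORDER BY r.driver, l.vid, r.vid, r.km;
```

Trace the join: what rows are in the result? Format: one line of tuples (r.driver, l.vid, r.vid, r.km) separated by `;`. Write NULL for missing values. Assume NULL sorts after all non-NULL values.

RIGHT JOIN keeps every row from `trips`; unmatched rows get NULL for `vehicles`'s columns.
Matching on l.vid = r.vid. A NULL in a compared column never satisfies the condition.
Matched pairs: 4; unmatched r rows kept: 3.

(Carol, NULL, 3, NULL); (Dave, 5, 5, 126); (Dave, 5, 5, 126); (Ken, NULL, 9, 284); (Tom, 5, 5, 179); (Tom, 5, 5, 179); (Zane, NULL, 3, NULL)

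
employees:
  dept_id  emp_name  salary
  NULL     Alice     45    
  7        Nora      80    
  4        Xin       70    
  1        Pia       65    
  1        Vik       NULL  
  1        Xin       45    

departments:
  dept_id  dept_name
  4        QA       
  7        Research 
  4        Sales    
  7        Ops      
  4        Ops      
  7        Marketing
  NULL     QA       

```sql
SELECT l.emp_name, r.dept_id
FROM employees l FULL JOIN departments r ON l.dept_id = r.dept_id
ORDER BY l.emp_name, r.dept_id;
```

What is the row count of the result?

11

FULL OUTER JOIN keeps every row from both sides; unmatched rows get NULL for the other side's columns.
Matching on l.dept_id = r.dept_id. A NULL in a compared column never satisfies the condition.
Matched pairs: 6; unmatched l rows kept: 4; unmatched r rows kept: 1.
Total: 6 matched + 5 padded = 11 rows.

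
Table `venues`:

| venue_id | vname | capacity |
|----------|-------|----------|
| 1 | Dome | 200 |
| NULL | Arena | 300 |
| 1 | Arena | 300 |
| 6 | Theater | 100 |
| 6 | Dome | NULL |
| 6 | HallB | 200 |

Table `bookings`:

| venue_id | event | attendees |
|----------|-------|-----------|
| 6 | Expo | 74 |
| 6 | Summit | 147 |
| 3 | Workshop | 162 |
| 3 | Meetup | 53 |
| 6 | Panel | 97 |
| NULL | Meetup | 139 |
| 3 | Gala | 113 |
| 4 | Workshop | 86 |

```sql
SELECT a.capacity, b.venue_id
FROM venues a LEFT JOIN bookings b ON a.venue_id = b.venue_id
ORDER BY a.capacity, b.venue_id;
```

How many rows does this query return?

LEFT JOIN keeps every row from `venues`; unmatched rows get NULL for `bookings`'s columns.
Matching on a.venue_id = b.venue_id. A NULL in a compared column never satisfies the condition.
Matched pairs: 9; unmatched a rows kept: 3.
Total: 9 matched + 3 padded = 12 rows.

12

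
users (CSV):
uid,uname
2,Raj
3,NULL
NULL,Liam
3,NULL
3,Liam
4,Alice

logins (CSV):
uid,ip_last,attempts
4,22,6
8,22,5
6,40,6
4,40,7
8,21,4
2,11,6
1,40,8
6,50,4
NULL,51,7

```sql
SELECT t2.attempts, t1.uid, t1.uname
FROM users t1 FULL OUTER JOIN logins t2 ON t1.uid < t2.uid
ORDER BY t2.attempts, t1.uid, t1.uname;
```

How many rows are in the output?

FULL OUTER JOIN keeps every row from both sides; unmatched rows get NULL for the other side's columns.
Matching on t1.uid < t2.uid. A NULL in a compared column never satisfies the condition.
Matched pairs: 28; unmatched t1 rows kept: 1; unmatched t2 rows kept: 3.
Total: 28 matched + 4 padded = 32 rows.

32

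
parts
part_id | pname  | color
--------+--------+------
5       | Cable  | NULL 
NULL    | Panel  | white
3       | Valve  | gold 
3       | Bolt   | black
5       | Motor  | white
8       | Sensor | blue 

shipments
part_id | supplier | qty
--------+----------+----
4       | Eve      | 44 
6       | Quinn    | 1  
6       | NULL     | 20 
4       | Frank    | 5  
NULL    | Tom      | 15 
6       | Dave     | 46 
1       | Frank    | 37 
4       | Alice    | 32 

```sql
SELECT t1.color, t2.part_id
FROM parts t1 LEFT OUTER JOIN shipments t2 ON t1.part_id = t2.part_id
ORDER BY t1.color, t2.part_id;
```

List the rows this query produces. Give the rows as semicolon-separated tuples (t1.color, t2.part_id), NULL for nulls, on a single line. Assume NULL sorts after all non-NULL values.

LEFT JOIN keeps every row from `parts`; unmatched rows get NULL for `shipments`'s columns.
Matching on t1.part_id = t2.part_id. A NULL in a compared column never satisfies the condition.
- t1 (part_id=5) has no partner → padded with NULL.
- t1 (part_id=NULL) has no partner → padded with NULL.
- t1 (part_id=3) has no partner → padded with NULL.
- t1 (part_id=3) has no partner → padded with NULL.
- t1 (part_id=5) has no partner → padded with NULL.
- t1 (part_id=8) has no partner → padded with NULL.
After projecting and ordering:
t1.color | t2.part_id
black | NULL
blue | NULL
gold | NULL
white | NULL
white | NULL
NULL | NULL

(black, NULL); (blue, NULL); (gold, NULL); (white, NULL); (white, NULL); (NULL, NULL)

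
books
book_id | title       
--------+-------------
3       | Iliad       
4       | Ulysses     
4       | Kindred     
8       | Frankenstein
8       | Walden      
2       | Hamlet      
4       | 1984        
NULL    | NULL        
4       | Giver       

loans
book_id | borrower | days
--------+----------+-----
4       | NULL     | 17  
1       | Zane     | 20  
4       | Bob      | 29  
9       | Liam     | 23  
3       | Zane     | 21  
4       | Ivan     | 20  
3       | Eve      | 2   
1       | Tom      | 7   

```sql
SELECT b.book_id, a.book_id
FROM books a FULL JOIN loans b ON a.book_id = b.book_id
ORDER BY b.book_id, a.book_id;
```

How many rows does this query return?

FULL OUTER JOIN keeps every row from both sides; unmatched rows get NULL for the other side's columns.
Matching on a.book_id = b.book_id. A NULL in a compared column never satisfies the condition.
Matched pairs: 14; unmatched a rows kept: 4; unmatched b rows kept: 3.
Total: 14 matched + 7 padded = 21 rows.

21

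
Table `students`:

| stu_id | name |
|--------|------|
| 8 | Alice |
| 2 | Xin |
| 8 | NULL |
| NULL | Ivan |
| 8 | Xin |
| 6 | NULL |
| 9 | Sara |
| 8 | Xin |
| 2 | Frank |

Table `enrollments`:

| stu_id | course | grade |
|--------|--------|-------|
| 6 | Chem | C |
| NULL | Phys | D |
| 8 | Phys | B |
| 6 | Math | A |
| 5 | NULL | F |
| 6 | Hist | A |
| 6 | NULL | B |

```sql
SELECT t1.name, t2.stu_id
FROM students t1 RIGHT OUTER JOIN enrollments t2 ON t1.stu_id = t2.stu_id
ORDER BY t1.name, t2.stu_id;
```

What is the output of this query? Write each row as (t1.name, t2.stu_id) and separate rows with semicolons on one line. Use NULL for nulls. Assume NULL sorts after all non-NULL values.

RIGHT JOIN keeps every row from `enrollments`; unmatched rows get NULL for `students`'s columns.
Matching on t1.stu_id = t2.stu_id. A NULL in a compared column never satisfies the condition.
- t1 (stu_id=8) pairs with 1 row(s) of t2.
- t1 (stu_id=2) has no partner in t2.
- t1 (stu_id=8) pairs with 1 row(s) of t2.
- t1 (stu_id=NULL) has no partner in t2.
- t1 (stu_id=8) pairs with 1 row(s) of t2.
- t1 (stu_id=6) pairs with 4 row(s) of t2.
- t1 (stu_id=9) has no partner in t2.
- t1 (stu_id=8) pairs with 1 row(s) of t2.
- t1 (stu_id=2) has no partner in t2.
- plus 2 unmatched t2 row(s), each kept with NULL t1 columns.
After projecting and ordering:
t1.name | t2.stu_id
Alice | 8
Xin | 8
Xin | 8
NULL | 5
NULL | 6
NULL | 6
NULL | 6
NULL | 6
NULL | 8
NULL | NULL

(Alice, 8); (Xin, 8); (Xin, 8); (NULL, 5); (NULL, 6); (NULL, 6); (NULL, 6); (NULL, 6); (NULL, 8); (NULL, NULL)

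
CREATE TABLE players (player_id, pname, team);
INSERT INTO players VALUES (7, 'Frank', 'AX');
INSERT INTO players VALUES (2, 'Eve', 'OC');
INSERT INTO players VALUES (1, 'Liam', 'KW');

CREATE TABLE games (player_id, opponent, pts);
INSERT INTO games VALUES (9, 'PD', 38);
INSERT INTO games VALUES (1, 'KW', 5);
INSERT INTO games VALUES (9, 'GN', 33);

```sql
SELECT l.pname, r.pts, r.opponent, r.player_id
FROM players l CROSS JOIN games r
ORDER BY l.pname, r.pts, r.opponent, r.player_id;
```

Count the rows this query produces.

CROSS JOIN pairs every row of `players` with every row of `games`: 3 × 3 = 9 rows.

9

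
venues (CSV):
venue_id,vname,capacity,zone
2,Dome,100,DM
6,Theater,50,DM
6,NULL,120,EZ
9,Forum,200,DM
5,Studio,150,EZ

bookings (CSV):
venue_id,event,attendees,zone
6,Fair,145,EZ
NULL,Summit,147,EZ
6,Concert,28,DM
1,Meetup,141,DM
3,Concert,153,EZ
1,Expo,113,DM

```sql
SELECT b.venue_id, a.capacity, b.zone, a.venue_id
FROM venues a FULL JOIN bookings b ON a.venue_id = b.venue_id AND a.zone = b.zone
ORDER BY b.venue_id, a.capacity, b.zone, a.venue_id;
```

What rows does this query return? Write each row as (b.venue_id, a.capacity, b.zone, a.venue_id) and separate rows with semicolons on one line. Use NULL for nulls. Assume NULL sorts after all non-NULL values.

FULL OUTER JOIN keeps every row from both sides; unmatched rows get NULL for the other side's columns.
Matching on a.venue_id = b.venue_id AND a.zone = b.zone. A NULL in a compared column never satisfies the condition.
- a[0] venue_id=2, zone=DM → no match; kept with NULLs on the b side.
- a[1] venue_id=6, zone=DM → 1 match(es) in b → 1 row(s).
- a[2] venue_id=6, zone=EZ → 1 match(es) in b → 1 row(s).
- a[3] venue_id=9, zone=DM → no match; kept with NULLs on the b side.
- a[4] venue_id=5, zone=EZ → no match; kept with NULLs on the b side.
- plus 4 unmatched b row(s), each kept with NULL a columns.
After projecting and ordering:
b.venue_id | a.capacity | b.zone | a.venue_id
1 | NULL | DM | NULL
1 | NULL | DM | NULL
3 | NULL | EZ | NULL
6 | 50 | DM | 6
6 | 120 | EZ | 6
NULL | 100 | NULL | 2
NULL | 150 | NULL | 5
NULL | 200 | NULL | 9
NULL | NULL | EZ | NULL

(1, NULL, DM, NULL); (1, NULL, DM, NULL); (3, NULL, EZ, NULL); (6, 50, DM, 6); (6, 120, EZ, 6); (NULL, 100, NULL, 2); (NULL, 150, NULL, 5); (NULL, 200, NULL, 9); (NULL, NULL, EZ, NULL)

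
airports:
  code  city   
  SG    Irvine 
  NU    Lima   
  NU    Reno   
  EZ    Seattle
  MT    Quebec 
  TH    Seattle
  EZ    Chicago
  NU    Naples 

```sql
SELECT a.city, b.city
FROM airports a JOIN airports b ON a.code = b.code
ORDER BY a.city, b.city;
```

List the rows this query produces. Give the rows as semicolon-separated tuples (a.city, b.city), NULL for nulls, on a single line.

(Chicago, Chicago); (Chicago, Seattle); (Irvine, Irvine); (Lima, Lima); (Lima, Naples); (Lima, Reno); (Naples, Lima); (Naples, Naples); (Naples, Reno); (Quebec, Quebec); (Reno, Lima); (Reno, Naples); (Reno, Reno); (Seattle, Chicago); (Seattle, Seattle); (Seattle, Seattle)

INNER JOIN keeps only pairs where the ON condition holds.
Matching on a.code = b.code.
Matched pairs: 16.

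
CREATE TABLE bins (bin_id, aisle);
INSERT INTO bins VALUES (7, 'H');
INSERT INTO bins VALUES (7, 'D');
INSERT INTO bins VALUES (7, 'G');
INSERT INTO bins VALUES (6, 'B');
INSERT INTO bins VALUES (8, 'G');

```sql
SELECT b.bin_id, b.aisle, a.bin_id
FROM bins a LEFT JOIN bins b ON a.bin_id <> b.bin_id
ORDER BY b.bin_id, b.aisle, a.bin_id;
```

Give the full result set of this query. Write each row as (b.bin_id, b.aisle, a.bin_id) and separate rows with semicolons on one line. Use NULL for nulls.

LEFT JOIN keeps every row from `bins a`; unmatched rows get NULL for `bins b`'s columns.
Matching on a.bin_id <> b.bin_id.
- a (bin_id=7) pairs with 2 row(s) of b.
- a (bin_id=7) pairs with 2 row(s) of b.
- a (bin_id=7) pairs with 2 row(s) of b.
- a (bin_id=6) pairs with 4 row(s) of b.
- a (bin_id=8) pairs with 4 row(s) of b.

(6, B, 7); (6, B, 7); (6, B, 7); (6, B, 8); (7, D, 6); (7, D, 8); (7, G, 6); (7, G, 8); (7, H, 6); (7, H, 8); (8, G, 6); (8, G, 7); (8, G, 7); (8, G, 7)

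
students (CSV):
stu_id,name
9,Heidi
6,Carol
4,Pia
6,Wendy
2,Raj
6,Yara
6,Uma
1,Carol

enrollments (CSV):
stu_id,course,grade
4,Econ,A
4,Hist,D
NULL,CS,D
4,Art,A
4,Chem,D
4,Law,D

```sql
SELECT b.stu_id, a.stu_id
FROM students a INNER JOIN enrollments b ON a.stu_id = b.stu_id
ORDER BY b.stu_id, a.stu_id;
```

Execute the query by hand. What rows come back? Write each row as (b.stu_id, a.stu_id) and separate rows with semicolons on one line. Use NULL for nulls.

(4, 4); (4, 4); (4, 4); (4, 4); (4, 4)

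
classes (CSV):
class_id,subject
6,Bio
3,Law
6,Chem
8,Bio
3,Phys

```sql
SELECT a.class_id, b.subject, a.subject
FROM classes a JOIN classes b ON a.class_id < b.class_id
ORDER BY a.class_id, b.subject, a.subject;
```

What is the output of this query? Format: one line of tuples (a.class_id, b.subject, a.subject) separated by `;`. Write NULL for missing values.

(3, Bio, Law); (3, Bio, Law); (3, Bio, Phys); (3, Bio, Phys); (3, Chem, Law); (3, Chem, Phys); (6, Bio, Bio); (6, Bio, Chem)

INNER JOIN keeps only pairs where the ON condition holds.
Matching on a.class_id < b.class_id.
- a[0] class_id=6 → 1 match(es) in b → 1 row(s).
- a[1] class_id=3 → 3 match(es) in b → 3 row(s).
- a[2] class_id=6 → 1 match(es) in b → 1 row(s).
- a[3] class_id=8 → no match; dropped.
- a[4] class_id=3 → 3 match(es) in b → 3 row(s).
After projecting and ordering:
a.class_id | b.subject | a.subject
3 | Bio | Law
3 | Bio | Law
3 | Bio | Phys
3 | Bio | Phys
3 | Chem | Law
3 | Chem | Phys
6 | Bio | Bio
6 | Bio | Chem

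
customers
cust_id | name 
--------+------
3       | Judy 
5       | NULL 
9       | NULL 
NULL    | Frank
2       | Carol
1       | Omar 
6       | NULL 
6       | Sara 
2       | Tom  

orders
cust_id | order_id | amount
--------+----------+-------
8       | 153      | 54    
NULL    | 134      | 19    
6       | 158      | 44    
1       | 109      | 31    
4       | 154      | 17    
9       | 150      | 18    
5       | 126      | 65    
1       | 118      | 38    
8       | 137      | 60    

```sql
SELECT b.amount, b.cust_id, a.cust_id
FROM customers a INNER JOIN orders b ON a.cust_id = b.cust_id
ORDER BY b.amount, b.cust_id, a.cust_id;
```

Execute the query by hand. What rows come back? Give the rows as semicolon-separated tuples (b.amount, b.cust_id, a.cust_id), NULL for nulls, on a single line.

INNER JOIN keeps only pairs where the ON condition holds.
Matching on a.cust_id = b.cust_id. A NULL in a compared column never satisfies the condition.
- a row (cust_id=3): no match → dropped.
- a row (cust_id=5): matches 1 b row(s) → 1 output row(s).
- a row (cust_id=9): matches 1 b row(s) → 1 output row(s).
- a row (cust_id=NULL): no match → dropped.
- a row (cust_id=2): no match → dropped.
- a row (cust_id=1): matches 2 b row(s) → 2 output row(s).
- a row (cust_id=6): matches 1 b row(s) → 1 output row(s).
- a row (cust_id=6): matches 1 b row(s) → 1 output row(s).
- a row (cust_id=2): no match → dropped.
After projecting and ordering:
b.amount | b.cust_id | a.cust_id
18 | 9 | 9
31 | 1 | 1
38 | 1 | 1
44 | 6 | 6
44 | 6 | 6
65 | 5 | 5

(18, 9, 9); (31, 1, 1); (38, 1, 1); (44, 6, 6); (44, 6, 6); (65, 5, 5)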